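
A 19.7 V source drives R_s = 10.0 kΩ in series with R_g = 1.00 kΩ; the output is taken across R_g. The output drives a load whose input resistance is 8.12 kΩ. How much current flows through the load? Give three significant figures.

R_g‖R_L = 0.8904 kΩ; V_out = 19.7 × 0.8904/10.89 = 1.611 V.
I_L = V_out / R_L = 1.611 / 8.12 kΩ = 0.198 mA.

I_L ≈ 0.198 mA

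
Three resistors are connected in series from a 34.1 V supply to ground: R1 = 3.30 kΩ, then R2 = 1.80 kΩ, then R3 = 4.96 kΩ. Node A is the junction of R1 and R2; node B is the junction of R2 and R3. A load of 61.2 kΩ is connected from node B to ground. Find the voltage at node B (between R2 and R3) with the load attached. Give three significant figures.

At node B, R3 is in parallel with the load: R3‖R_L = 4.588 kΩ.
Below node A the resistance is R2 + (R3‖R_L) = 6.388 kΩ, so V_A = 34.1 × 6.388/9.688 = 22.48 V.
Then V_B = V_A × (R3‖R_L)/(R2 + R3‖R_L) = 22.48 × 4.588/6.388 = 16.1 V.

V ≈ 16.1 V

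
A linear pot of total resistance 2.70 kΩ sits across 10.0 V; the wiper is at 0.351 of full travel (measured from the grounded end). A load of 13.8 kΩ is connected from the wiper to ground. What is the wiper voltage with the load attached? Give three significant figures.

V ≈ 3.36 V

The wiper splits the pot into (1−α)R = 1752 Ω above and αR = 947.7 Ω below.
Lower section ‖ load = 886.8 Ω.
V_wiper = 10.0 × 886.8/(1752 + 886.8) = 3.36 V.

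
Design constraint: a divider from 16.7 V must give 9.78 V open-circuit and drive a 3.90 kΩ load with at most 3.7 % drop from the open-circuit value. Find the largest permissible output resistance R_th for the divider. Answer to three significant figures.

R_th ≤ 150 Ω

Loading drop = R_th/(R_th + R_L) ≤ 0.0370, so R_th ≤ R_L · ε/(1−ε) = 3.90 kΩ × 0.0370/0.9630 = 150 Ω.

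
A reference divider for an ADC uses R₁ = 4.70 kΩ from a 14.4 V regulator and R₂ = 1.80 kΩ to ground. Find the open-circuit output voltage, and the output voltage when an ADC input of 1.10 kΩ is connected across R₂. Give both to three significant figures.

Open-circuit: V = 14.4 × 1.80/(4.70 + 1.80) = 3.99 V.
With the load, R₂ becomes R₂‖R_L = 0.6828 kΩ, so V = 14.4 × 0.6828/5.383 = 1.83 V.

Unloaded: 3.99 V; loaded: 1.83 V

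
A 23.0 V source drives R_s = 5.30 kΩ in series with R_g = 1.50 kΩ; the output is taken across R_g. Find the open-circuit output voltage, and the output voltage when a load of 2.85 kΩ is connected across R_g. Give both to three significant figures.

Unloaded: 5.07 V; loaded: 3.60 V

Open-circuit: V = 23.0 × 1.50/(5.30 + 1.50) = 5.07 V.
With the load, R_g becomes R_g‖R_L = 0.9828 kΩ, so V = 23.0 × 0.9828/6.283 = 3.60 V.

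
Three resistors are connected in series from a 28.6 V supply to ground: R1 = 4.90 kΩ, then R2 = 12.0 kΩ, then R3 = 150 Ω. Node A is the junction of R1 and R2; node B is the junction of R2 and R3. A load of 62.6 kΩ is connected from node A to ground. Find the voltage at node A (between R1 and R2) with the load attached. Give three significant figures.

V ≈ 19.3 V

Below node A the series string R2+R3 = 12150 Ω sits in parallel with the 62600 Ω load: 10180 Ω.
V_A = 28.6 × 10180/(4900 + 10180) = 19.3 V.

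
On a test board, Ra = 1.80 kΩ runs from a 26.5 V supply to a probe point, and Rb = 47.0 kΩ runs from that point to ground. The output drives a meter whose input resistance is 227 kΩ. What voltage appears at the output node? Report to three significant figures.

The load sits in parallel with Rb: Rb‖R_L = (47.0 × 227) / (47.0 + 227) = 38.94 kΩ.
V_out = 26.5 × 38.94 / (1.80 + 38.94) = 26.5 × 38.94/40.74 = 25.3 V.

V_out ≈ 25.3 V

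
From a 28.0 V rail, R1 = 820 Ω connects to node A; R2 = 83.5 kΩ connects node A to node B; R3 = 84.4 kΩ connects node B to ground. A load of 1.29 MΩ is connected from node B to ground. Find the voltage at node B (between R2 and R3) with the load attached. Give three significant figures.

V ≈ 13.6 V

At node B, R3 is in parallel with the load: R3‖R_L = 79220 Ω.
Below node A the resistance is R2 + (R3‖R_L) = 162700 Ω, so V_A = 28.0 × 162700/163500 = 27.86 V.
Then V_B = V_A × (R3‖R_L)/(R2 + R3‖R_L) = 27.86 × 79220/162700 = 13.6 V.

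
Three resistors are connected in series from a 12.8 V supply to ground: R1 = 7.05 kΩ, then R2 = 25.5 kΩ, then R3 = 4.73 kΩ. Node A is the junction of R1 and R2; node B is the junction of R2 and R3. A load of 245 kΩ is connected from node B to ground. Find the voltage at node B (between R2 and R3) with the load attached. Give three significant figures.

At node B, R3 is in parallel with the load: R3‖R_L = 4.640 kΩ.
Below node A the resistance is R2 + (R3‖R_L) = 30.14 kΩ, so V_A = 12.8 × 30.14/37.19 = 10.37 V.
Then V_B = V_A × (R3‖R_L)/(R2 + R3‖R_L) = 10.37 × 4.640/30.14 = 1.60 V.

V ≈ 1.60 V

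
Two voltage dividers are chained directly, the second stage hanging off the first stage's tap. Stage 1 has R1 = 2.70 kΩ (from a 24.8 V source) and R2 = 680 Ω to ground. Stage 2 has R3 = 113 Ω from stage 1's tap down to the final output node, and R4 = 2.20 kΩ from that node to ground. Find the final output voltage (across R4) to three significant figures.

Stage 2 presents R3+R4 = 2313 Ω as a load on stage 1's tap.
Stage 1's lower leg becomes R2‖(R3+R4) = 525.5 Ω, so V_mid = 24.8 × 525.5/3226 = 4.040 V.
Stage 2 is itself unloaded: V_out = V_mid × R4/(R3+R4) = 4.040 × 2200/2313 = 3.84 V.

V_out ≈ 3.84 V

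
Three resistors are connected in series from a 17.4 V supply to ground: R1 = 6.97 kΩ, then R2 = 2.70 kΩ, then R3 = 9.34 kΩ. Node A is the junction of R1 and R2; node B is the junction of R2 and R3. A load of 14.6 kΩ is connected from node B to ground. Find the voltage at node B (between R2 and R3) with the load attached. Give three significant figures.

At node B, R3 is in parallel with the load: R3‖R_L = 5.696 kΩ.
Below node A the resistance is R2 + (R3‖R_L) = 8.396 kΩ, so V_A = 17.4 × 8.396/15.37 = 9.507 V.
Then V_B = V_A × (R3‖R_L)/(R2 + R3‖R_L) = 9.507 × 5.696/8.396 = 6.45 V.

V ≈ 6.45 V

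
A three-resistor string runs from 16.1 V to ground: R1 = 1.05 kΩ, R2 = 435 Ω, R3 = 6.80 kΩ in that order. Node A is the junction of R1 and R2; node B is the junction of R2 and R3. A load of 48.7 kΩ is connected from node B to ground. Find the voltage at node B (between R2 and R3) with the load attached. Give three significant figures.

At node B, R3 is in parallel with the load: R3‖R_L = 5967 Ω.
Below node A the resistance is R2 + (R3‖R_L) = 6402 Ω, so V_A = 16.1 × 6402/7452 = 13.83 V.
Then V_B = V_A × (R3‖R_L)/(R2 + R3‖R_L) = 13.83 × 5967/6402 = 12.9 V.

V ≈ 12.9 V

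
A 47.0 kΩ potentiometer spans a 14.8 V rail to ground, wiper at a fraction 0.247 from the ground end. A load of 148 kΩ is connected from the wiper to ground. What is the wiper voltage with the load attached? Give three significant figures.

The wiper splits the pot into (1−α)R = 35.39 kΩ above and αR = 11.61 kΩ below.
Lower section ‖ load = 10.76 kΩ.
V_wiper = 14.8 × 10.76/(35.39 + 10.76) = 3.45 V.

V ≈ 3.45 V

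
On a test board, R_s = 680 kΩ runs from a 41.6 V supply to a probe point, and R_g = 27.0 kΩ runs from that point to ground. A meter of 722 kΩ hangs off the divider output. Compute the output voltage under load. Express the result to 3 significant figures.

The load sits in parallel with R_g: R_g‖R_L = (27.0 × 722) / (27.0 + 722) = 26.03 kΩ.
V_out = 41.6 × 26.03 / (680 + 26.03) = 41.6 × 26.03/706.0 = 1.53 V.

V_out ≈ 1.53 V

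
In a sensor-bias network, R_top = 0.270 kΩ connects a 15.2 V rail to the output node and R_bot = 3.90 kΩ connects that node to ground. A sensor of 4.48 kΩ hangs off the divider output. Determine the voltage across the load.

V_out ≈ 13.5 V

The load sits in parallel with R_bot: R_bot‖R_L = (3900 × 4480) / (3900 + 4480) = 2085 Ω.
V_out = 15.2 × 2085 / (270 + 2085) = 15.2 × 2085/2355 = 13.5 V.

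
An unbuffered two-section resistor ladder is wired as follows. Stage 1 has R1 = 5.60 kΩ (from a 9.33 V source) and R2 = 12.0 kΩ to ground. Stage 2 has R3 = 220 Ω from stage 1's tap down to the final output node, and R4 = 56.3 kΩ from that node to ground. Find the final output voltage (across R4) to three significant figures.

V_out ≈ 5.94 V

Stage 2 presents R3+R4 = 56520 Ω as a load on stage 1's tap.
Stage 1's lower leg becomes R2‖(R3+R4) = 9898 Ω, so V_mid = 9.33 × 9898/15500 = 5.959 V.
Stage 2 is itself unloaded: V_out = V_mid × R4/(R3+R4) = 5.959 × 56300/56520 = 5.94 V.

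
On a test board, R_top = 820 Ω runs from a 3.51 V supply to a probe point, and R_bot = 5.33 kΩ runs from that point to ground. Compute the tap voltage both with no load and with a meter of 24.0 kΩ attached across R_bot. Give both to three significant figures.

Open-circuit: V = 3.51 × 5330/(820 + 5330) = 3.04 V.
With the load, R_bot becomes R_bot‖R_L = 4361 Ω, so V = 3.51 × 4361/5181 = 2.95 V.

Unloaded: 3.04 V; loaded: 2.95 V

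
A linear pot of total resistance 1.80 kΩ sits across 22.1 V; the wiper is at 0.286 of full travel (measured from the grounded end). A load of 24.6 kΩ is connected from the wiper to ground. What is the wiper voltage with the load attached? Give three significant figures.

The wiper splits the pot into (1−α)R = 1285 Ω above and αR = 514.8 Ω below.
Lower section ‖ load = 504.2 Ω.
V_wiper = 22.1 × 504.2/(1285 + 504.2) = 6.23 V.

V ≈ 6.23 V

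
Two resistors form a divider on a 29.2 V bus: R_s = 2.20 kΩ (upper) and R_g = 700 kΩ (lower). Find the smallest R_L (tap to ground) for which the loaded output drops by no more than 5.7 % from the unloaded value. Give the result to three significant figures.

Output resistance R_th = R_s‖R_g = (2.20 × 700)/702.2 = 2.193 kΩ.
The fractional drop is R_th/(R_th + R_L); requiring this ≤ 0.0570 gives R_L ≥ R_th(1/0.0570 − 1) = 2.193 × 16.54 = 36.3 kΩ.

R_L(min) ≈ 36.3 kΩ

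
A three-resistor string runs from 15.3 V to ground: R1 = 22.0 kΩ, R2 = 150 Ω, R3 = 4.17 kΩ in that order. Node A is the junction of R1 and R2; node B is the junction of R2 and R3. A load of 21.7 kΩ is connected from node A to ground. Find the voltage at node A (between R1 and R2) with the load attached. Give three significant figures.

Below node A the series string R2+R3 = 4320 Ω sits in parallel with the 21700 Ω load: 3603 Ω.
V_A = 15.3 × 3603/(22000 + 3603) = 2.15 V.

V ≈ 2.15 V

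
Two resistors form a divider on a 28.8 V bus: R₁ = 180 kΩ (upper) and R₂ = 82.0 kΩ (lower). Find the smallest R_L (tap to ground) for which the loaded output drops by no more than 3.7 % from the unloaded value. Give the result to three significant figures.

Output resistance R_th = R₁‖R₂ = (180 × 82.0)/262.0 = 56.34 kΩ.
The fractional drop is R_th/(R_th + R_L); requiring this ≤ 0.0370 gives R_L ≥ R_th(1/0.0370 − 1) = 56.34 × 26.03 = 1.47 MΩ.

R_L(min) ≈ 1.47 MΩ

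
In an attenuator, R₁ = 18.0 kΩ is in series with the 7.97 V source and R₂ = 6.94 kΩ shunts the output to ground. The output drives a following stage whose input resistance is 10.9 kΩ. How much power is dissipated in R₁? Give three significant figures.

Total resistance from the source is R₁ + (R₂‖R_L) = 22.24 kΩ, so I = 7.97/22.24 kΩ = 0.3584 mA.
P = I²·R₁ = (0.3584 mA)² × 18.0 kΩ = 2.31 mW.

P ≈ 2.31 mW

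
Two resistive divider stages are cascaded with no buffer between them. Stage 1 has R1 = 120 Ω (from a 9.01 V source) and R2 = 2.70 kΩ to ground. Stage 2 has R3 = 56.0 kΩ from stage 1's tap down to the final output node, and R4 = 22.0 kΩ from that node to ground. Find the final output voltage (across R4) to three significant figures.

Stage 2 presents R3+R4 = 78000 Ω as a load on stage 1's tap.
Stage 1's lower leg becomes R2‖(R3+R4) = 2610 Ω, so V_mid = 9.01 × 2610/2730 = 8.614 V.
Stage 2 is itself unloaded: V_out = V_mid × R4/(R3+R4) = 8.614 × 22000/78000 = 2.43 V.

V_out ≈ 2.43 V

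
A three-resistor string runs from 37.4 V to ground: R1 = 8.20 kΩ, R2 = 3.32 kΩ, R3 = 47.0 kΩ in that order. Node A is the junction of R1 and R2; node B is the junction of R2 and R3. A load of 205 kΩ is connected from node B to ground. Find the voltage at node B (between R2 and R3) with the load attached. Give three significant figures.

At node B, R3 is in parallel with the load: R3‖R_L = 38.23 kΩ.
Below node A the resistance is R2 + (R3‖R_L) = 41.55 kΩ, so V_A = 37.4 × 41.55/49.75 = 31.24 V.
Then V_B = V_A × (R3‖R_L)/(R2 + R3‖R_L) = 31.24 × 38.23/41.55 = 28.7 V.

V ≈ 28.7 V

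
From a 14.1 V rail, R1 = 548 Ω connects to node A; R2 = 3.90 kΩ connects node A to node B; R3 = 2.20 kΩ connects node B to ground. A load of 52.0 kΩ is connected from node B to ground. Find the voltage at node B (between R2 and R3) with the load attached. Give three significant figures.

At node B, R3 is in parallel with the load: R3‖R_L = 2111 Ω.
Below node A the resistance is R2 + (R3‖R_L) = 6011 Ω, so V_A = 14.1 × 6011/6559 = 12.92 V.
Then V_B = V_A × (R3‖R_L)/(R2 + R3‖R_L) = 12.92 × 2111/6011 = 4.54 V.

V ≈ 4.54 V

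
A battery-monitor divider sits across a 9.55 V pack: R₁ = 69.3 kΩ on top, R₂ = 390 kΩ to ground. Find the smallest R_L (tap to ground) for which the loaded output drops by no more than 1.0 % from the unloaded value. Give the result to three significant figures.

R_L(min) ≈ 5.83 MΩ

Output resistance R_th = R₁‖R₂ = (69.3 × 390)/459.3 = 58.84 kΩ.
The fractional drop is R_th/(R_th + R_L); requiring this ≤ 0.0100 gives R_L ≥ R_th(1/0.0100 − 1) = 58.84 × 99.00 = 5.83 MΩ.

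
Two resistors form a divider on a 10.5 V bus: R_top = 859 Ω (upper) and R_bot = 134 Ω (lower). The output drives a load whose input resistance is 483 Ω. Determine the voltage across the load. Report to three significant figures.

The load sits in parallel with R_bot: R_bot‖R_L = (134 × 483) / (134 + 483) = 104.9 Ω.
V_out = 10.5 × 104.9 / (859 + 104.9) = 10.5 × 104.9/963.9 = 1.14 V.
(Unloaded it would have been 1.42 V.)

V_out ≈ 1.14 V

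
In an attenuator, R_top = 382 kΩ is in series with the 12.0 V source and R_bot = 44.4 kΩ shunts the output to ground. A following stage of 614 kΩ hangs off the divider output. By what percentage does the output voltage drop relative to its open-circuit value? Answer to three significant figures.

The divider's output (Thévenin) resistance is R_top‖R_bot = 39.78 kΩ.
Fractional drop under load = R_th/(R_th + R_L) = 39.78 / (39.78 + 614) = 0.06084.
So the output falls by 6.08 %.

6.08 %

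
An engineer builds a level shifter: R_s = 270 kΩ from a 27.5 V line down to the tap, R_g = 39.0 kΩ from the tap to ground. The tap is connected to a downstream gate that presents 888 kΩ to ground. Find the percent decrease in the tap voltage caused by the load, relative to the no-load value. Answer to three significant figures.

3.70 %

The divider's output (Thévenin) resistance is R_s‖R_g = 34.08 kΩ.
Fractional drop under load = R_th/(R_th + R_L) = 34.08 / (34.08 + 888) = 0.03696.
So the output falls by 3.70 %.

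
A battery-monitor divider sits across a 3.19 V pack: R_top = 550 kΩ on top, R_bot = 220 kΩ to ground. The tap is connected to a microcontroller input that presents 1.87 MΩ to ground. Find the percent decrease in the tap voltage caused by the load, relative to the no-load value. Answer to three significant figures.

The divider's output (Thévenin) resistance is R_top‖R_bot = 157.1 kΩ.
Fractional drop under load = R_th/(R_th + R_L) = 157.1 / (157.1 + 1870) = 0.07752.
So the output falls by 7.75 %.

7.75 %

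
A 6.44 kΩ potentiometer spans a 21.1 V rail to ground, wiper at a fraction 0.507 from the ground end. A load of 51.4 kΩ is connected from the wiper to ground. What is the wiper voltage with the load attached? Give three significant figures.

V ≈ 10.4 V

The wiper splits the pot into (1−α)R = 3.175 kΩ above and αR = 3.265 kΩ below.
Lower section ‖ load = 3.070 kΩ.
V_wiper = 21.1 × 3.070/(3.175 + 3.070) = 10.4 V.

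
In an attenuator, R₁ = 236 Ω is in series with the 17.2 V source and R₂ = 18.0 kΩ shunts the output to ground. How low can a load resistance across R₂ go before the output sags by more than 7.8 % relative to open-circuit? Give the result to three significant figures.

R_L(min) ≈ 2.75 kΩ

Output resistance R_th = R₁‖R₂ = (236 × 18000)/18240 = 232.9 Ω.
The fractional drop is R_th/(R_th + R_L); requiring this ≤ 0.0780 gives R_L ≥ R_th(1/0.0780 − 1) = 232.9 × 11.82 = 2.75 kΩ.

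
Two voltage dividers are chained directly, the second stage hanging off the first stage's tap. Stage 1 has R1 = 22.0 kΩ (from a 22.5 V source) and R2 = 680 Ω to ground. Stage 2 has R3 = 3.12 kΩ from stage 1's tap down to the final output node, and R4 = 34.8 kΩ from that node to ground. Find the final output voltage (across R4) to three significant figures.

Stage 2 presents R3+R4 = 37920 Ω as a load on stage 1's tap.
Stage 1's lower leg becomes R2‖(R3+R4) = 668.0 Ω, so V_mid = 22.5 × 668.0/22670 = 0.6631 V.
Stage 2 is itself unloaded: V_out = V_mid × R4/(R3+R4) = 0.6631 × 34800/37920 = 0.609 V.

V_out ≈ 0.609 V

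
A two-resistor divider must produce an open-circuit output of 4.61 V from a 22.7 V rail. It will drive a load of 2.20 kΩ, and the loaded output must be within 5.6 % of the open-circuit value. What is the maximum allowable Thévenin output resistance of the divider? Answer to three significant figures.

R_th ≤ 131 Ω

Loading drop = R_th/(R_th + R_L) ≤ 0.0560, so R_th ≤ R_L · ε/(1−ε) = 2.20 kΩ × 0.0560/0.9440 = 131 Ω.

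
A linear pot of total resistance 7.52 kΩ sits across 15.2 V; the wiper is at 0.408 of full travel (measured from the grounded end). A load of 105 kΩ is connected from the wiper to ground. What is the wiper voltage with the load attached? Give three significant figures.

The wiper splits the pot into (1−α)R = 4.452 kΩ above and αR = 3.068 kΩ below.
Lower section ‖ load = 2.981 kΩ.
V_wiper = 15.2 × 2.981/(4.452 + 2.981) = 6.10 V.

V ≈ 6.10 V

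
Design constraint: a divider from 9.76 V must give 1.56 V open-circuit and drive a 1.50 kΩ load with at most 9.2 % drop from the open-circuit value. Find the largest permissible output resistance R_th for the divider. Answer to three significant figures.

R_th ≤ 152 Ω

Loading drop = R_th/(R_th + R_L) ≤ 0.0920, so R_th ≤ R_L · ε/(1−ε) = 1.50 kΩ × 0.0920/0.9080 = 152 Ω.
(Any R1, R2 with R2/(R1+R2) = 0.160 and R1‖R2 ≤ 152 Ω will meet the spec.)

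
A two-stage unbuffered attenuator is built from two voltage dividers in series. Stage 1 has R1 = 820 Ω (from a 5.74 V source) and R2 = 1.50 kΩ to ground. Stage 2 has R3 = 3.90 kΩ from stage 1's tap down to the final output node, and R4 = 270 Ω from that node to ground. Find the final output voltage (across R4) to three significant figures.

Stage 2 presents R3+R4 = 4170 Ω as a load on stage 1's tap.
Stage 1's lower leg becomes R2‖(R3+R4) = 1103 Ω, so V_mid = 5.74 × 1103/1923 = 3.293 V.
Stage 2 is itself unloaded: V_out = V_mid × R4/(R3+R4) = 3.293 × 270/4170 = 0.213 V.

V_out ≈ 0.213 V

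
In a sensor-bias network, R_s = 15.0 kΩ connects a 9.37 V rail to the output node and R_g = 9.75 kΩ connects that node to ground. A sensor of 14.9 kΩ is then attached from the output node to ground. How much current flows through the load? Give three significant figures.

R_g‖R_L = 5.894 kΩ; V_out = 9.37 × 5.894/20.89 = 2.643 V.
I_L = V_out / R_L = 2.643 / 14.9 kΩ = 0.177 mA.

I_L ≈ 0.177 mA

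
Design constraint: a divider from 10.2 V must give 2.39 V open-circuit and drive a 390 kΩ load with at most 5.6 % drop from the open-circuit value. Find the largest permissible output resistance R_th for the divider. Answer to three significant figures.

R_th ≤ 23.1 kΩ

Loading drop = R_th/(R_th + R_L) ≤ 0.0560, so R_th ≤ R_L · ε/(1−ε) = 390 kΩ × 0.0560/0.9440 = 23.1 kΩ.
(Any R1, R2 with R2/(R1+R2) = 0.234 and R1‖R2 ≤ 23.1 kΩ will meet the spec.)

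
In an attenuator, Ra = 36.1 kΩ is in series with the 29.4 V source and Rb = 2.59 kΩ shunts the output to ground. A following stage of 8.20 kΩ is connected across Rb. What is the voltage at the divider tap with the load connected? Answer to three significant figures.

The load sits in parallel with Rb: Rb‖R_L = (2.59 × 8.20) / (2.59 + 8.20) = 1.968 kΩ.
V_out = 29.4 × 1.968 / (36.1 + 1.968) = 29.4 × 1.968/38.07 = 1.52 V.

V_out ≈ 1.52 V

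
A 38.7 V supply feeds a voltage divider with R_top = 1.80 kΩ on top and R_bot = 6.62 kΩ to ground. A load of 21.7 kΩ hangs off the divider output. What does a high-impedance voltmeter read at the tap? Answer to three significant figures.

The load sits in parallel with R_bot: R_bot‖R_L = (6.62 × 21.7) / (6.62 + 21.7) = 5.073 kΩ.
V_out = 38.7 × 5.073 / (1.80 + 5.073) = 38.7 × 5.073/6.873 = 28.6 V.
(Unloaded it would have been 30.4 V.)

V_out ≈ 28.6 V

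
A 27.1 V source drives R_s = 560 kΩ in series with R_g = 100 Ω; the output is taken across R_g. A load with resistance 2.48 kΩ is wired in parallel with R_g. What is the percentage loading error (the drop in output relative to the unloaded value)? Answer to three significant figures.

The divider's output (Thévenin) resistance is R_s‖R_g = 99.98 Ω.
Fractional drop under load = R_th/(R_th + R_L) = 99.98 / (99.98 + 2480) = 0.03875.
So the output falls by 3.88 %.

3.88 %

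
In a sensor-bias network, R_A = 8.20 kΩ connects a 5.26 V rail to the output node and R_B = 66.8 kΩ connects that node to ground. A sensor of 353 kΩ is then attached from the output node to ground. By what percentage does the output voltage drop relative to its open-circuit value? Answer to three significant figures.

The divider's output (Thévenin) resistance is R_A‖R_B = 7.303 kΩ.
Fractional drop under load = R_th/(R_th + R_L) = 7.303 / (7.303 + 353) = 0.02027.
So the output falls by 2.03 %.

2.03 %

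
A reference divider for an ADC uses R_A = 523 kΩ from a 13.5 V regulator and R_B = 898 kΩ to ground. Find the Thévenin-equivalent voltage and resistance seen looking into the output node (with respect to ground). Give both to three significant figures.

V_th = 8.53 V, R_th = 331 kΩ

V_th is the open-circuit tap voltage: 13.5 × 898/(523 + 898) = 8.53 V.
With the supply zeroed, R_A and R_B appear in parallel from the tap: R_th = R_A‖R_B = (523 × 898)/1421 = 331 kΩ.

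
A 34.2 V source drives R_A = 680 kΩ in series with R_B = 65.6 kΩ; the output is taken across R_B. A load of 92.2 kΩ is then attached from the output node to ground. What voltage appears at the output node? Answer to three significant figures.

The load sits in parallel with R_B: R_B‖R_L = (65.6 × 92.2) / (65.6 + 92.2) = 38.33 kΩ.
V_out = 34.2 × 38.33 / (680 + 38.33) = 34.2 × 38.33/718.3 = 1.82 V.

V_out ≈ 1.82 V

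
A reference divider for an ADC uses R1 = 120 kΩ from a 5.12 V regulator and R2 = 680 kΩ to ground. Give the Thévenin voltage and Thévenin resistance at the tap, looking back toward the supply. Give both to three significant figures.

V_th is the open-circuit tap voltage: 5.12 × 680/(120 + 680) = 4.35 V.
With the supply zeroed, R1 and R2 appear in parallel from the tap: R_th = R1‖R2 = (120 × 680)/800.0 = 102 kΩ.

V_th = 4.35 V, R_th = 102 kΩ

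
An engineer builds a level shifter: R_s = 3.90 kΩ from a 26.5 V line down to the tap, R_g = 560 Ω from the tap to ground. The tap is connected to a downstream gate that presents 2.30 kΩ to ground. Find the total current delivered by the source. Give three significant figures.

I ≈ 6.09 mA

R_g‖R_L = 450.3 Ω, so the source sees R_s + R_g‖R_L = 4350 Ω.
I = 26.5 V / 4350 Ω = 6.09 mA.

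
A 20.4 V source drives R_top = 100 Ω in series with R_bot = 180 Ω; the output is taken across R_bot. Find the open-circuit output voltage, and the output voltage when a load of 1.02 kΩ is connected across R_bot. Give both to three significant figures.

Unloaded: 13.1 V; loaded: 12.3 V

Open-circuit: V = 20.4 × 180/(100 + 180) = 13.1 V.
With the load, R_bot becomes R_bot‖R_L = 153.0 Ω, so V = 20.4 × 153.0/253.0 = 12.3 V.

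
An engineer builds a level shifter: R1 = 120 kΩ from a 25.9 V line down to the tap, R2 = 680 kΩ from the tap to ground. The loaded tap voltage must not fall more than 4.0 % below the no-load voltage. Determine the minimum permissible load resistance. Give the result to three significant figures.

R_L(min) ≈ 2.45 MΩ

Output resistance R_th = R1‖R2 = (120 × 680)/800.0 = 102.0 kΩ.
The fractional drop is R_th/(R_th + R_L); requiring this ≤ 0.0400 gives R_L ≥ R_th(1/0.0400 − 1) = 102.0 × 24.00 = 2.45 MΩ.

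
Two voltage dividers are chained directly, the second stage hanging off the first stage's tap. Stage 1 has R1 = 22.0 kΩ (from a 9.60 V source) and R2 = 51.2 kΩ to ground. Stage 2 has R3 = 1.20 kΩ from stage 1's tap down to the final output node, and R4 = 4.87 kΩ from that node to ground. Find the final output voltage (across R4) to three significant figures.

Stage 2 presents R3+R4 = 6.070 kΩ as a load on stage 1's tap.
Stage 1's lower leg becomes R2‖(R3+R4) = 5.427 kΩ, so V_mid = 9.60 × 5.427/27.43 = 1.899 V.
Stage 2 is itself unloaded: V_out = V_mid × R4/(R3+R4) = 1.899 × 4.87/6.070 = 1.52 V.

V_out ≈ 1.52 V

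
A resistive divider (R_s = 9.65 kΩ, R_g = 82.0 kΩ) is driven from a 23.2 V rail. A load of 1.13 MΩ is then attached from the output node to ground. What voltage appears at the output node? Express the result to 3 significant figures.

V_out ≈ 20.6 V

The load sits in parallel with R_g: R_g‖R_L = (82.0 × 1130) / (82.0 + 1130) = 76.45 kΩ.
V_out = 23.2 × 76.45 / (9.65 + 76.45) = 23.2 × 76.45/86.10 = 20.6 V.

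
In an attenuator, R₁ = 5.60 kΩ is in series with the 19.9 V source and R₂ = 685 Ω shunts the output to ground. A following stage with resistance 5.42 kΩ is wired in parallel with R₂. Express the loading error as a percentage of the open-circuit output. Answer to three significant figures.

The divider's output (Thévenin) resistance is R₁‖R₂ = 610.3 Ω.
Fractional drop under load = R_th/(R_th + R_L) = 610.3 / (610.3 + 5420) = 0.1012.
So the output falls by 10.1 %.

10.1 %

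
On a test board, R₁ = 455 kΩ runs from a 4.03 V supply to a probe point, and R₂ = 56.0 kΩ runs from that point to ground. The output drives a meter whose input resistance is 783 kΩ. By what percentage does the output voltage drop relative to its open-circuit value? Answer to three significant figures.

5.99 %

The divider's output (Thévenin) resistance is R₁‖R₂ = 49.86 kΩ.
Fractional drop under load = R_th/(R_th + R_L) = 49.86 / (49.86 + 783) = 0.05987.
So the output falls by 5.99 %.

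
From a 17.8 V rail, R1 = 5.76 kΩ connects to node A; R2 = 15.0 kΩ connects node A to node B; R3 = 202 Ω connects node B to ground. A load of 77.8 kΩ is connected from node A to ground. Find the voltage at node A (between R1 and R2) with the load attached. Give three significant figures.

V ≈ 12.3 V

Below node A the series string R2+R3 = 15200 Ω sits in parallel with the 77800 Ω load: 12720 Ω.
V_A = 17.8 × 12720/(5760 + 12720) = 12.3 V.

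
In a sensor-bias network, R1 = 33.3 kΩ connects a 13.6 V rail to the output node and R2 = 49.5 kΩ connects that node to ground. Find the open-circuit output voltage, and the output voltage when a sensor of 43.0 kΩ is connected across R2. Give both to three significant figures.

Unloaded: 8.13 V; loaded: 5.56 V

Open-circuit: V = 13.6 × 49.5/(33.3 + 49.5) = 8.13 V.
With the load, R2 becomes R2‖R_L = 23.01 kΩ, so V = 13.6 × 23.01/56.31 = 5.56 V.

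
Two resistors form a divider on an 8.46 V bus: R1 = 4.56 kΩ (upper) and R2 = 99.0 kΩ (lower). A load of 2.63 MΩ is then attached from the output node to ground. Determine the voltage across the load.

V_out ≈ 8.07 V

The load sits in parallel with R2: R2‖R_L = (99.0 × 2630) / (99.0 + 2630) = 95.41 kΩ.
V_out = 8.46 × 95.41 / (4.56 + 95.41) = 8.46 × 95.41/99.97 = 8.07 V.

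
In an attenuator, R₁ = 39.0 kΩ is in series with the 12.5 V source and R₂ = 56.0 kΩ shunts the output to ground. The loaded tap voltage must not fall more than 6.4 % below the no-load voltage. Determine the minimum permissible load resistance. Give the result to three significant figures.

Output resistance R_th = R₁‖R₂ = (39.0 × 56.0)/95.00 = 22.99 kΩ.
The fractional drop is R_th/(R_th + R_L); requiring this ≤ 0.0640 gives R_L ≥ R_th(1/0.0640 − 1) = 22.99 × 14.62 = 336 kΩ.

R_L(min) ≈ 336 kΩ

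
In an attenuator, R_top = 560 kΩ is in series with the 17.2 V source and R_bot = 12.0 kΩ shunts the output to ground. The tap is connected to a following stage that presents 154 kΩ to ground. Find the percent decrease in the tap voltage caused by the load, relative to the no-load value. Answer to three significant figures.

The divider's output (Thévenin) resistance is R_top‖R_bot = 11.75 kΩ.
Fractional drop under load = R_th/(R_th + R_L) = 11.75 / (11.75 + 154) = 0.07088.
So the output falls by 7.09 %.

7.09 %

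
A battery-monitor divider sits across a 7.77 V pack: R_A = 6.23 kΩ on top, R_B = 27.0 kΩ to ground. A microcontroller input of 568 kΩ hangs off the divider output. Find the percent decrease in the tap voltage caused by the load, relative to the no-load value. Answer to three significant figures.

The divider's output (Thévenin) resistance is R_A‖R_B = 5.062 kΩ.
Fractional drop under load = R_th/(R_th + R_L) = 5.062 / (5.062 + 568) = 0.008833.
So the output falls by 0.883 %.

0.883 %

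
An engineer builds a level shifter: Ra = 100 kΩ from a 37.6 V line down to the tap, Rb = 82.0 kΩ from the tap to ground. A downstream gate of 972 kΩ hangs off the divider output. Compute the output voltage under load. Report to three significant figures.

V_out ≈ 16.2 V

The load sits in parallel with Rb: Rb‖R_L = (82.0 × 972) / (82.0 + 972) = 75.62 kΩ.
V_out = 37.6 × 75.62 / (100 + 75.62) = 37.6 × 75.62/175.6 = 16.2 V.
(Unloaded it would have been 16.9 V.)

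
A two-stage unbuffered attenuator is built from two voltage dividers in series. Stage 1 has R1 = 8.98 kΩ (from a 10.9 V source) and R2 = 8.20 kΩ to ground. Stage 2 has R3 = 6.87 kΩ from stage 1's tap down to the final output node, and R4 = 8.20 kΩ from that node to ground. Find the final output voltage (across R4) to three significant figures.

Stage 2 presents R3+R4 = 15.07 kΩ as a load on stage 1's tap.
Stage 1's lower leg becomes R2‖(R3+R4) = 5.310 kΩ, so V_mid = 10.9 × 5.310/14.29 = 4.051 V.
Stage 2 is itself unloaded: V_out = V_mid × R4/(R3+R4) = 4.051 × 8.20/15.07 = 2.20 V.

V_out ≈ 2.20 V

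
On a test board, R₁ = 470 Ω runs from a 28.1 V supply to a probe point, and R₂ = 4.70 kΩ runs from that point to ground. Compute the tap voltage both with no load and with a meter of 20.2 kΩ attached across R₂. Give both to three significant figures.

Unloaded: 25.5 V; loaded: 25.0 V

Open-circuit: V = 28.1 × 4700/(470 + 4700) = 25.5 V.
With the load, R₂ becomes R₂‖R_L = 3813 Ω, so V = 28.1 × 3813/4283 = 25.0 V.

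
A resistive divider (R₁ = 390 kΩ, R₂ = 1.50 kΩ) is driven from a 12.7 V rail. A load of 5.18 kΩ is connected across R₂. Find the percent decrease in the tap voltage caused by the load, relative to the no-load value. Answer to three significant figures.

22.4 %

The divider's output (Thévenin) resistance is R₁‖R₂ = 1.494 kΩ.
Fractional drop under load = R_th/(R_th + R_L) = 1.494 / (1.494 + 5.18) = 0.2239.
So the output falls by 22.4 %.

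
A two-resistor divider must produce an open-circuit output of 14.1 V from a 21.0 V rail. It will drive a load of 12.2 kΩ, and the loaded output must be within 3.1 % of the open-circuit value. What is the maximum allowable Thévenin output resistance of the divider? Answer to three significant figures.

Loading drop = R_th/(R_th + R_L) ≤ 0.0310, so R_th ≤ R_L · ε/(1−ε) = 12.2 kΩ × 0.0310/0.9690 = 390 Ω.

R_th ≤ 390 Ω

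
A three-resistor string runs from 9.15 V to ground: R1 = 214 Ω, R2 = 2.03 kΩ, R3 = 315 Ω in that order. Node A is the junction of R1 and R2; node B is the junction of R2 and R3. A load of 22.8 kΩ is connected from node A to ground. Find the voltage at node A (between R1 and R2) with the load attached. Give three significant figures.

Below node A the series string R2+R3 = 2345 Ω sits in parallel with the 22800 Ω load: 2126 Ω.
V_A = 9.15 × 2126/(214 + 2126) = 8.31 V.

V ≈ 8.31 V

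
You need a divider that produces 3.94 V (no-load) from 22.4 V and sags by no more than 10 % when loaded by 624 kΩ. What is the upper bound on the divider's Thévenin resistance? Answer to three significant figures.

Loading drop = R_th/(R_th + R_L) ≤ 0.100, so R_th ≤ R_L · ε/(1−ε) = 624 kΩ × 0.100/0.9000 = 69.3 kΩ.
(Any R1, R2 with R2/(R1+R2) = 0.176 and R1‖R2 ≤ 69.3 kΩ will meet the spec.)

R_th ≤ 69.3 kΩ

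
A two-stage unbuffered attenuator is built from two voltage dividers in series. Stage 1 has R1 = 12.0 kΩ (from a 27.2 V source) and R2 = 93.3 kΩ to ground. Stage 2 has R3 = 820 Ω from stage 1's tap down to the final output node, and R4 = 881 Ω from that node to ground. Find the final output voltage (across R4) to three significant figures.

V_out ≈ 1.72 V

Stage 2 presents R3+R4 = 1701 Ω as a load on stage 1's tap.
Stage 1's lower leg becomes R2‖(R3+R4) = 1671 Ω, so V_mid = 27.2 × 1671/13670 = 3.324 V.
Stage 2 is itself unloaded: V_out = V_mid × R4/(R3+R4) = 3.324 × 881/1701 = 1.72 V.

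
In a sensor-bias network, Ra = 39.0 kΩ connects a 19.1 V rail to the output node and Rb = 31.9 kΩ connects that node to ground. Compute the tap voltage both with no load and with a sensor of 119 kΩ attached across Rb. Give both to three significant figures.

Open-circuit: V = 19.1 × 31.9/(39.0 + 31.9) = 8.59 V.
With the load, Rb becomes Rb‖R_L = 25.16 kΩ, so V = 19.1 × 25.16/64.16 = 7.49 V.

Unloaded: 8.59 V; loaded: 7.49 V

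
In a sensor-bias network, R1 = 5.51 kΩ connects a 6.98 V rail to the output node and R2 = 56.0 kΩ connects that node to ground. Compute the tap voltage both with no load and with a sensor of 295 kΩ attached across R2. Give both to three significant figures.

Unloaded: 6.35 V; loaded: 6.25 V

Open-circuit: V = 6.98 × 56.0/(5.51 + 56.0) = 6.35 V.
With the load, R2 becomes R2‖R_L = 47.07 kΩ, so V = 6.98 × 47.07/52.58 = 6.25 V.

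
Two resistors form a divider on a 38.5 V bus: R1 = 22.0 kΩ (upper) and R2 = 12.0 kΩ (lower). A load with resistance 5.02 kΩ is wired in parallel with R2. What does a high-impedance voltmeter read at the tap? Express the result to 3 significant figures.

The load sits in parallel with R2: R2‖R_L = (12.0 × 5.02) / (12.0 + 5.02) = 3.539 kΩ.
V_out = 38.5 × 3.539 / (22.0 + 3.539) = 38.5 × 3.539/25.54 = 5.34 V.

V_out ≈ 5.34 V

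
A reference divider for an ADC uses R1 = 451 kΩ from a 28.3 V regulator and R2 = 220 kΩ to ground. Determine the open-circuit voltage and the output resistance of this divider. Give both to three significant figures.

V_th = 9.28 V, R_th = 148 kΩ

V_th is the open-circuit tap voltage: 28.3 × 220/(451 + 220) = 9.28 V.
With the supply zeroed, R1 and R2 appear in parallel from the tap: R_th = R1‖R2 = (451 × 220)/671.0 = 148 kΩ.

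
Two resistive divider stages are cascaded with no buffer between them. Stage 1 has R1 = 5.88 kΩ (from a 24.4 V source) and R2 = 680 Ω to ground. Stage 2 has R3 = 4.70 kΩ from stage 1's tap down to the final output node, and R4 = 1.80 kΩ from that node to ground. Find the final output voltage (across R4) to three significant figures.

Stage 2 presents R3+R4 = 6500 Ω as a load on stage 1's tap.
Stage 1's lower leg becomes R2‖(R3+R4) = 615.6 Ω, so V_mid = 24.4 × 615.6/6496 = 2.312 V.
Stage 2 is itself unloaded: V_out = V_mid × R4/(R3+R4) = 2.312 × 1800/6500 = 0.640 V.

V_out ≈ 0.640 V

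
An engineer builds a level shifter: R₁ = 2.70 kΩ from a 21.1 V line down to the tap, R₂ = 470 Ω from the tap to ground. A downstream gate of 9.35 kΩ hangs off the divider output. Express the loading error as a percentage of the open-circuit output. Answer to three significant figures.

The divider's output (Thévenin) resistance is R₁‖R₂ = 400.3 Ω.
Fractional drop under load = R_th/(R_th + R_L) = 400.3 / (400.3 + 9350) = 0.04106.
So the output falls by 4.11 %.

4.11 %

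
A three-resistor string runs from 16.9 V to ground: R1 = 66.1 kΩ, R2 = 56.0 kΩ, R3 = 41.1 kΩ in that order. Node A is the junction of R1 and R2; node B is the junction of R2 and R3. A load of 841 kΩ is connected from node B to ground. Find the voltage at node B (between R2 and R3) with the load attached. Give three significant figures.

At node B, R3 is in parallel with the load: R3‖R_L = 39.19 kΩ.
Below node A the resistance is R2 + (R3‖R_L) = 95.19 kΩ, so V_A = 16.9 × 95.19/161.3 = 9.974 V.
Then V_B = V_A × (R3‖R_L)/(R2 + R3‖R_L) = 9.974 × 39.19/95.19 = 4.11 V.

V ≈ 4.11 V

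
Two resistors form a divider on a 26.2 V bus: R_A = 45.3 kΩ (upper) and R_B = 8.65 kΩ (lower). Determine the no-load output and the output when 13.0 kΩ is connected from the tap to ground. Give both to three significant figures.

Unloaded: 4.20 V; loaded: 2.70 V

Open-circuit: V = 26.2 × 8.65/(45.3 + 8.65) = 4.20 V.
With the load, R_B becomes R_B‖R_L = 5.194 kΩ, so V = 26.2 × 5.194/50.49 = 2.70 V.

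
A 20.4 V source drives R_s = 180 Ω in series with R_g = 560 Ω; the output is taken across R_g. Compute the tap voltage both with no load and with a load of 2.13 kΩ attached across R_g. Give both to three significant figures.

Open-circuit: V = 20.4 × 560/(180 + 560) = 15.4 V.
With the load, R_g becomes R_g‖R_L = 443.4 Ω, so V = 20.4 × 443.4/623.4 = 14.5 V.

Unloaded: 15.4 V; loaded: 14.5 V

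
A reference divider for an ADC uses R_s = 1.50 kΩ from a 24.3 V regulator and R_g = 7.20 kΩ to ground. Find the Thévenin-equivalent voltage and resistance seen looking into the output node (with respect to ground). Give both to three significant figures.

V_th is the open-circuit tap voltage: 24.3 × 7.20/(1.50 + 7.20) = 20.1 V.
With the supply zeroed, R_s and R_g appear in parallel from the tap: R_th = R_s‖R_g = (1.50 × 7.20)/8.700 = 1.24 kΩ.

V_th = 20.1 V, R_th = 1.24 kΩ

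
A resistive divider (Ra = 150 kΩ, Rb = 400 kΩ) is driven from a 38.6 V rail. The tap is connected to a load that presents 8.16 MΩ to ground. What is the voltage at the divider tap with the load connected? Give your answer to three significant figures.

V_out ≈ 27.7 V

The load sits in parallel with Rb: Rb‖R_L = (400 × 8160) / (400 + 8160) = 381.3 kΩ.
V_out = 38.6 × 381.3 / (150 + 381.3) = 38.6 × 381.3/531.3 = 27.7 V.
(Unloaded it would have been 28.1 V.)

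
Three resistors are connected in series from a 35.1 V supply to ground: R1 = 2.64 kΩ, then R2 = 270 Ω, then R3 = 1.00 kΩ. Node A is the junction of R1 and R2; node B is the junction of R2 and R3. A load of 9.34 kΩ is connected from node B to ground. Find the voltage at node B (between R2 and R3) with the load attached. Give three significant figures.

V ≈ 8.31 V

At node B, R3 is in parallel with the load: R3‖R_L = 903.3 Ω.
Below node A the resistance is R2 + (R3‖R_L) = 1173 Ω, so V_A = 35.1 × 1173/3813 = 10.80 V.
Then V_B = V_A × (R3‖R_L)/(R2 + R3‖R_L) = 10.80 × 903.3/1173 = 8.31 V.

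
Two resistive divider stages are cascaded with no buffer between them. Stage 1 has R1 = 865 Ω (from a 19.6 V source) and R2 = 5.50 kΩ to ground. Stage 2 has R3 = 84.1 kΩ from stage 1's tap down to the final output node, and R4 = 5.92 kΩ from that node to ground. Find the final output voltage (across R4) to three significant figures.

V_out ≈ 1.10 V

Stage 2 presents R3+R4 = 90020 Ω as a load on stage 1's tap.
Stage 1's lower leg becomes R2‖(R3+R4) = 5183 Ω, so V_mid = 19.6 × 5183/6048 = 16.80 V.
Stage 2 is itself unloaded: V_out = V_mid × R4/(R3+R4) = 16.80 × 5920/90020 = 1.10 V.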